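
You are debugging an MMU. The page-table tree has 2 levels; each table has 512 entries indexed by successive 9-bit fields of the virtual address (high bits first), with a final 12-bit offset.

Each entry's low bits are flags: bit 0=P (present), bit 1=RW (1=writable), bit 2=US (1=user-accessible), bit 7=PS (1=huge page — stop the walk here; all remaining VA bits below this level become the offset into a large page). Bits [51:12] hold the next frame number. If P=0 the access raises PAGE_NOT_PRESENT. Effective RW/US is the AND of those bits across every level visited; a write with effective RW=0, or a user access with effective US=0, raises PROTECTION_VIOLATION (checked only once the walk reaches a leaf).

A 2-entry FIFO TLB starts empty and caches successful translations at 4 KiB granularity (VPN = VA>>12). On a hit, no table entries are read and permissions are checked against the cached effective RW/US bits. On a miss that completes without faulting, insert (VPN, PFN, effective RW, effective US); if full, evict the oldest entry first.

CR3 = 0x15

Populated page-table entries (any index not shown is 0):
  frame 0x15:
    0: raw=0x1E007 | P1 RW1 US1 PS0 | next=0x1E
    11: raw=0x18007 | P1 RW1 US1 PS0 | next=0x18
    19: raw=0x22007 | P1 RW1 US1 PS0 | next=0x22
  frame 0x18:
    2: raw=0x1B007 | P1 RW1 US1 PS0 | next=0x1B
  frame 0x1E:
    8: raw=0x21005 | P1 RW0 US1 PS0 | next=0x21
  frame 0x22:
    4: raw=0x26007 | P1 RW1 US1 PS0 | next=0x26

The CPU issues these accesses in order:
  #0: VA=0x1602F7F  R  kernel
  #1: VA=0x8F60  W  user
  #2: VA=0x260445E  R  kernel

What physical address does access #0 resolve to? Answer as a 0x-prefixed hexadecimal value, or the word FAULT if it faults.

Walk each access:
#0 VA=0x1602F7F (r,kernel):
  lvl0: tbl 0x15, slot 11 ⇒ 0x18007 (P1/RW1/US1/PS0)
  lvl1: tbl 0x18, slot 2 ⇒ 0x1B007 (P1/RW1/US1/PS0)
  ⇒ phys 0x1BF7F  [2 reads]
#1 VA=0x8F60 (w,user):
  lvl0: tbl 0x15, slot 0 ⇒ 0x1E007 (P1/RW1/US1/PS0)
  lvl1: tbl 0x1E, slot 8 ⇒ 0x21005 (P1/RW0/US1/PS0)
  ✗ PROTECTION_VIOLATION  [2 reads]
#2 VA=0x260445E (r,kernel):
  lvl0: tbl 0x15, slot 19 ⇒ 0x22007 (P1/RW1/US1/PS0)
  lvl1: tbl 0x22, slot 4 ⇒ 0x26007 (P1/RW1/US1/PS0)
  ⇒ phys 0x2645E  [2 reads]

Access #0 PA: 0x1BF7F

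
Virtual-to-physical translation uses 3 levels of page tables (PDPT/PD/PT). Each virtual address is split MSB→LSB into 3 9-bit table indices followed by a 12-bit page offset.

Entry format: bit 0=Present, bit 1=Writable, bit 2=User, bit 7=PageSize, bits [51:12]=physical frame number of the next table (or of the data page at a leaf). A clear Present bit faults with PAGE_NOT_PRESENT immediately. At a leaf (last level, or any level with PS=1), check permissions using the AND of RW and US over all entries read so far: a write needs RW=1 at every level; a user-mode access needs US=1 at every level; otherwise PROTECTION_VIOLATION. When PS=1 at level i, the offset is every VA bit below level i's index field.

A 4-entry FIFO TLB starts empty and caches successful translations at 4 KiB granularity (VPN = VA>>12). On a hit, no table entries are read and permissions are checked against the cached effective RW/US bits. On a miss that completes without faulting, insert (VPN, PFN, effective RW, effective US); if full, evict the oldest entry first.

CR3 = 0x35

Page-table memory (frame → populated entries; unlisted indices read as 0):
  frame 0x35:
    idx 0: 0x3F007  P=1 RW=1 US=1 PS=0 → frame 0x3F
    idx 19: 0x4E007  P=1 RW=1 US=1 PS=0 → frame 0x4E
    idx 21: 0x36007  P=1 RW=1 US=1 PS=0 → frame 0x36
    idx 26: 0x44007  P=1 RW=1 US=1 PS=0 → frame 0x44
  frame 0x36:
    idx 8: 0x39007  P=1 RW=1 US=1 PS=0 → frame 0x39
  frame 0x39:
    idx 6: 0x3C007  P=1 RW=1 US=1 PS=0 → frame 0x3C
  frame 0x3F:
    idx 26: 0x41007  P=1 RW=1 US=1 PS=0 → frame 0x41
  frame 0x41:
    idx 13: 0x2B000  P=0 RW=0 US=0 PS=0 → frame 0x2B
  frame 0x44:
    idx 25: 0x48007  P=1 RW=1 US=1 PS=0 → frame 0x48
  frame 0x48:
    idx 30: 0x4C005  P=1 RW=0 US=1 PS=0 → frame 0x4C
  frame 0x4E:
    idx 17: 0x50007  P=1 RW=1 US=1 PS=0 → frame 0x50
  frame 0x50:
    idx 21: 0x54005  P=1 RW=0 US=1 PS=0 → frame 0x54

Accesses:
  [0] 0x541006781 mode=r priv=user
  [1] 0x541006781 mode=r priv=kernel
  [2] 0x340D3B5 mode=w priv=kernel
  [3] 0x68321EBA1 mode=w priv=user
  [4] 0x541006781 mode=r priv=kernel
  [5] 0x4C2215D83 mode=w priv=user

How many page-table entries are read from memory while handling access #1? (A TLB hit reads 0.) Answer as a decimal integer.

Trace:
#0 VA=0x541006781 (r,user):
  lvl0: tbl 0x35, slot 21 ⇒ 0x36007 (P1/RW1/US1/PS0)
  lvl1: tbl 0x36, slot 8 ⇒ 0x39007 (P1/RW1/US1/PS0)
  lvl2: tbl 0x39, slot 6 ⇒ 0x3C007 (P1/RW1/US1/PS0)
  ⇒ phys 0x3C781  [3 reads]
#1 VA=0x541006781 (r,kernel):
  TLB hit vpn=0x541006 → PA=0x3C781
#2 VA=0x340D3B5 (w,kernel):
  lvl0: tbl 0x35, slot 0 ⇒ 0x3F007 (P1/RW1/US1/PS0)
  lvl1: tbl 0x3F, slot 26 ⇒ 0x41007 (P1/RW1/US1/PS0)
  lvl2: tbl 0x41, slot 13 ⇒ 0x2B000 (P0/RW0/US0/PS0)
  → PAGE_NOT_PRESENT  (3 entries read)
#3 VA=0x68321EBA1 (w,user):
  lvl0: tbl 0x35, slot 26 ⇒ 0x44007 (P1/RW1/US1/PS0)
  lvl1: tbl 0x44, slot 25 ⇒ 0x48007 (P1/RW1/US1/PS0)
  lvl2: tbl 0x48, slot 30 ⇒ 0x4C005 (P1/RW0/US1/PS0)
  → PROTECTION_VIOLATION  (3 entries read)
#4 VA=0x541006781 (r,kernel):
  TLB hit vpn=0x541006 → PA=0x3C781
#5 VA=0x4C2215D83 (w,user):
  lvl0: tbl 0x35, slot 19 ⇒ 0x4E007 (P1/RW1/US1/PS0)
  lvl1: tbl 0x4E, slot 17 ⇒ 0x50007 (P1/RW1/US1/PS0)
  lvl2: tbl 0x50, slot 21 ⇒ 0x54005 (P1/RW0/US1/PS0)
  → PROTECTION_VIOLATION  (3 entries read)

Entries read for #1: 0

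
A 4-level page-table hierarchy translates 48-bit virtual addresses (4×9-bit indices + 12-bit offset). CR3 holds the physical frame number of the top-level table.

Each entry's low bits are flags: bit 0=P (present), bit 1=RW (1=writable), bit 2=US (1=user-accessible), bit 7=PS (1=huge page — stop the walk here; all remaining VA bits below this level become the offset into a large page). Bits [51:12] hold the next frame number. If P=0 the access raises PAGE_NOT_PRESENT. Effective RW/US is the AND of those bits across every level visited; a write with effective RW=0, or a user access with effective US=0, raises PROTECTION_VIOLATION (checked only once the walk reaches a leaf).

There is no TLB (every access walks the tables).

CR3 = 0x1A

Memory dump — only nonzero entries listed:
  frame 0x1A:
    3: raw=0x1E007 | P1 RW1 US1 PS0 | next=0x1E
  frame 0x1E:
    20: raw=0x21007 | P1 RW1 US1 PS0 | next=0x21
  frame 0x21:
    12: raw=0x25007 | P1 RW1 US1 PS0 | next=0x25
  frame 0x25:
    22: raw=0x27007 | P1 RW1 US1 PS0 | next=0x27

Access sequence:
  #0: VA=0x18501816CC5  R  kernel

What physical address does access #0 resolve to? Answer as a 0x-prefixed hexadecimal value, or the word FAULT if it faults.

Trace:
#0 VA=0x18501816CC5 (r,kernel):
  L0 @0x1A[3] → 0x1E007  P=1,RW=1,US=1,PS=0
  L1 @0x1E[20] → 0x21007  P=1,RW=1,US=1,PS=0
  L2 @0x21[12] → 0x25007  P=1,RW=1,US=1,PS=0
  L3 @0x25[22] → 0x27007  P=1,RW=1,US=1,PS=0
  ✓ 0x27CC5  — 4 lookups

Access #0 PA: 0x27CC5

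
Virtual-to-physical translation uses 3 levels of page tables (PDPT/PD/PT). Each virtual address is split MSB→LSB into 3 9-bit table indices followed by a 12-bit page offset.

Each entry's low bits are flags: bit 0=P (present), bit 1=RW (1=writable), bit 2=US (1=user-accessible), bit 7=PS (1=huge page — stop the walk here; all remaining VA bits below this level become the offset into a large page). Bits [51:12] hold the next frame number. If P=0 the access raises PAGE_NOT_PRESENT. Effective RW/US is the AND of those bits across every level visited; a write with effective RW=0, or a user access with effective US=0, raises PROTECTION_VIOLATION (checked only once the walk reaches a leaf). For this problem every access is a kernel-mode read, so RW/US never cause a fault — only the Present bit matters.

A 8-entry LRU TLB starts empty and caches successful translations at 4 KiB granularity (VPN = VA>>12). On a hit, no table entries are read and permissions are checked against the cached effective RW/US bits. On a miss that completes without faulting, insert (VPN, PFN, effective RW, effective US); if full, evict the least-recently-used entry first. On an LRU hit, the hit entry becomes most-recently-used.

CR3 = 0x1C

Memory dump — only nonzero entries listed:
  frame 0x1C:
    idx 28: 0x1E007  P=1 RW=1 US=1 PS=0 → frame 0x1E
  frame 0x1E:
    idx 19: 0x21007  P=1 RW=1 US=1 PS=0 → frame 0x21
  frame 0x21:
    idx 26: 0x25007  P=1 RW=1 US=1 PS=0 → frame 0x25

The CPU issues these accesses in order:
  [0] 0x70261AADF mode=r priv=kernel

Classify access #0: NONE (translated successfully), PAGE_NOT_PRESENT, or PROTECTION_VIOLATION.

Trace:
#0 VA=0x70261AADF (r,kernel):
  L0: frame=0x1C idx=28 entry=0x1E007 [P=1 RW=1 US=1 PS=0]
  L1: frame=0x1E idx=19 entry=0x21007 [P=1 RW=1 US=1 PS=0]
  L2: frame=0x21 idx=26 entry=0x25007 [P=1 RW=1 US=1 PS=0]
  ✓ 0x25ADF  — 3 lookups

Access #0 fault: NONE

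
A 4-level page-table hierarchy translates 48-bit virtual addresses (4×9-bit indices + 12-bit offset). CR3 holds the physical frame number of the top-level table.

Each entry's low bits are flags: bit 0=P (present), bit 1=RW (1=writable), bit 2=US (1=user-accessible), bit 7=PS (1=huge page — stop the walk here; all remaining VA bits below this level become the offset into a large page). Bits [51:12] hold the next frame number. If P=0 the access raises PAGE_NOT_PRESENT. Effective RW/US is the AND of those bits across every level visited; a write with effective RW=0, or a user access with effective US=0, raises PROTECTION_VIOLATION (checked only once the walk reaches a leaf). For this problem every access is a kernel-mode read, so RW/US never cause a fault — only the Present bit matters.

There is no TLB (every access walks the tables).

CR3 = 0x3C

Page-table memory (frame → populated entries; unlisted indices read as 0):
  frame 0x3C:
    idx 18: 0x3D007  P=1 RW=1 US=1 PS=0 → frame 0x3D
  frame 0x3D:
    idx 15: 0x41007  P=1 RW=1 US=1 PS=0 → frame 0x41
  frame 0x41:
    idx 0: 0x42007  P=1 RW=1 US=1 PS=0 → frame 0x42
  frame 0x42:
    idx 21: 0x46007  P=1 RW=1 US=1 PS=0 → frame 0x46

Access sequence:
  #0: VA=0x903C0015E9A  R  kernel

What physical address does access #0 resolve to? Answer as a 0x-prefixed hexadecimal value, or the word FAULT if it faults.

Trace:
#0 VA=0x903C0015E9A (r,kernel):
  [0] read 0x3C idx=18: raw=0x3D007 flags P=1 W=1 U=1 S=0
  [1] read 0x3D idx=15: raw=0x41007 flags P=1 W=1 U=1 S=0
  [2] read 0x41 idx=0: raw=0x42007 flags P=1 W=1 U=1 S=0
  [3] read 0x42 idx=21: raw=0x46007 flags P=1 W=1 U=1 S=0
  → PA=0x46E9A  (4 entries read)

Access #0 PA: 0x46E9A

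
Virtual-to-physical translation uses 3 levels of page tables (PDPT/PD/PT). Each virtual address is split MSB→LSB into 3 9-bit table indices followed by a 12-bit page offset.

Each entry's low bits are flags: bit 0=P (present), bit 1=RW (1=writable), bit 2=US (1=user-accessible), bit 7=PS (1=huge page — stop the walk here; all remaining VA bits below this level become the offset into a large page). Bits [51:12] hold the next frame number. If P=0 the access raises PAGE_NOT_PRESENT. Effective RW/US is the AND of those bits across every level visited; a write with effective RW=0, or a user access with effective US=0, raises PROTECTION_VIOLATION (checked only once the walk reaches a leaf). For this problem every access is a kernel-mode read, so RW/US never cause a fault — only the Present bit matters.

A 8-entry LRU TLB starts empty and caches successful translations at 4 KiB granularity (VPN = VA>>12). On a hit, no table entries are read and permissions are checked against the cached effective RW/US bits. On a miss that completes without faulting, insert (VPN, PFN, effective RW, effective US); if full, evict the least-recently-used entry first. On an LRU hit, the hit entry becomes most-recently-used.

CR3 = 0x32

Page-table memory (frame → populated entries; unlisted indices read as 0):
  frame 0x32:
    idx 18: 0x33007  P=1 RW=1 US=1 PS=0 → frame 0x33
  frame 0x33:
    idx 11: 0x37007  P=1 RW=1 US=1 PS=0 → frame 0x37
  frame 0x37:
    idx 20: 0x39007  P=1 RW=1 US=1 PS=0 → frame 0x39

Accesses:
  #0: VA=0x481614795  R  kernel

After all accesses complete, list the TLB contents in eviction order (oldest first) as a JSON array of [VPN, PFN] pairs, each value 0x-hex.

Walk each access:
#0 VA=0x481614795 (r,kernel):
  L0 @0x32[18] → 0x33007  P=1,RW=1,US=1,PS=0
  L1 @0x33[11] → 0x37007  P=1,RW=1,US=1,PS=0
  L2 @0x37[20] → 0x39007  P=1,RW=1,US=1,PS=0
  → PA=0x39795  (3 entries read)

TLB: [["0x481614", "0x39"]]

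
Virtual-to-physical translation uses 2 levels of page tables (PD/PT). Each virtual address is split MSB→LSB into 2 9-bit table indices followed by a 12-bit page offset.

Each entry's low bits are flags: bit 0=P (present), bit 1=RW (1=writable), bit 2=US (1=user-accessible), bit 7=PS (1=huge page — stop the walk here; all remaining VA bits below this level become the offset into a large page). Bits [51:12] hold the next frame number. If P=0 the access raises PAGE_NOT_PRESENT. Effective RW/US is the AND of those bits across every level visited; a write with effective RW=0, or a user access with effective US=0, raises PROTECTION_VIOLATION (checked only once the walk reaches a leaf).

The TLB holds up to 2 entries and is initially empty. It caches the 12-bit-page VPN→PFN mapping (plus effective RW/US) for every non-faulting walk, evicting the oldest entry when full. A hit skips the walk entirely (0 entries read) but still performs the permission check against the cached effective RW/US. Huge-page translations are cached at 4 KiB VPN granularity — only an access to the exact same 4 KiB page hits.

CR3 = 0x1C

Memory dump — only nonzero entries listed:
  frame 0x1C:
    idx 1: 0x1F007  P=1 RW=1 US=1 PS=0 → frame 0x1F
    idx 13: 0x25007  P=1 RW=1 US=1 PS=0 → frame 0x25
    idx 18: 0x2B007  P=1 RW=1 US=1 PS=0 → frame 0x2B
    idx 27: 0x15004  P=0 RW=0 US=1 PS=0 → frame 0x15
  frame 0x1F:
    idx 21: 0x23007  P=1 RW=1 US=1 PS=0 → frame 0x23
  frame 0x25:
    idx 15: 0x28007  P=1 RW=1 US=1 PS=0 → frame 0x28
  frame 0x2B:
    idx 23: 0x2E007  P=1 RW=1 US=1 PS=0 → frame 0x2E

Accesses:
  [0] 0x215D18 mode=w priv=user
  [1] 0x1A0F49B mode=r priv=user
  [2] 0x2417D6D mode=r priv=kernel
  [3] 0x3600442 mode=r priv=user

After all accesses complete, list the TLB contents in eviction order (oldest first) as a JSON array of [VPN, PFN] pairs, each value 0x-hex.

Walk each access:
#0 VA=0x215D18 (w,user):
  L0 @0x1C[1] → 0x1F007  P=1,RW=1,US=1,PS=0
  L1 @0x1F[21] → 0x23007  P=1,RW=1,US=1,PS=0
  → PA=0x23D18  (2 entries read)
#1 VA=0x1A0F49B (r,user):
  L0 @0x1C[13] → 0x25007  P=1,RW=1,US=1,PS=0
  L1 @0x25[15] → 0x28007  P=1,RW=1,US=1,PS=0
  → PA=0x2849B  (2 entries read)
#2 VA=0x2417D6D (r,kernel):
  L0 @0x1C[18] → 0x2B007  P=1,RW=1,US=1,PS=0
  L1 @0x2B[23] → 0x2E007  P=1,RW=1,US=1,PS=0
  → PA=0x2ED6D  (2 entries read)
#3 VA=0x3600442 (r,user):
  L0 @0x1C[27] → 0x15004  P=0,RW=0,US=1,PS=0
  ✗ PAGE_NOT_PRESENT  [1 reads]

TLB: [["0x1A0F", "0x28"], ["0x2417", "0x2E"]]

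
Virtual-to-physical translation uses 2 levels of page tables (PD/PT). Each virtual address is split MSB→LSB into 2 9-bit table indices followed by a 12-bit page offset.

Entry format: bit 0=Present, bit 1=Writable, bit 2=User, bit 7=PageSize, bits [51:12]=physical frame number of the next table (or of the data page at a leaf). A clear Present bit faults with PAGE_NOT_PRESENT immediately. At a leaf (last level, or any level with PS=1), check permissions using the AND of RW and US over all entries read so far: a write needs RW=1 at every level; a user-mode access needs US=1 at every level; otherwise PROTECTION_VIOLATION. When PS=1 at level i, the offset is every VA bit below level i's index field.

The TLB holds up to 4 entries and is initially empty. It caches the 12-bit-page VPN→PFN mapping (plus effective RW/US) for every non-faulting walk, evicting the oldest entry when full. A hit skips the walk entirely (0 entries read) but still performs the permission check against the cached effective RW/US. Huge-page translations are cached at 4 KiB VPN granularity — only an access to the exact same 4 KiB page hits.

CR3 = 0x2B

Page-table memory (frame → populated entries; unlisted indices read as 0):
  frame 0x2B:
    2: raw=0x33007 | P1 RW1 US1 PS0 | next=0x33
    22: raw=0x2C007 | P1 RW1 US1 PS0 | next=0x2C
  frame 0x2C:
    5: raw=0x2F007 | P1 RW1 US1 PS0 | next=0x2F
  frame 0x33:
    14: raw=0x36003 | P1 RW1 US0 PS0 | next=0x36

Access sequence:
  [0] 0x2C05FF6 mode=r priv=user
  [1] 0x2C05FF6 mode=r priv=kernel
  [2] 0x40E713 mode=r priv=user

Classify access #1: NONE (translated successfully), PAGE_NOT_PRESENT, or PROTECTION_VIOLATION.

Trace:
#0 VA=0x2C05FF6 (r,user):
  [0] read 0x2B idx=22: raw=0x2C007 flags P=1 W=1 U=1 S=0
  [1] read 0x2C idx=5: raw=0x2F007 flags P=1 W=1 U=1 S=0
  → PA=0x2FFF6  (2 entries read)
#1 VA=0x2C05FF6 (r,kernel):
  TLB hit vpn=0x2C05 → PA=0x2FFF6
#2 VA=0x40E713 (r,user):
  [0] read 0x2B idx=2: raw=0x33007 flags P=1 W=1 U=1 S=0
  [1] read 0x33 idx=14: raw=0x36003 flags P=1 W=1 U=0 S=0
  ✗ PROTECTION_VIOLATION  [2 reads]

Access #1 fault: NONE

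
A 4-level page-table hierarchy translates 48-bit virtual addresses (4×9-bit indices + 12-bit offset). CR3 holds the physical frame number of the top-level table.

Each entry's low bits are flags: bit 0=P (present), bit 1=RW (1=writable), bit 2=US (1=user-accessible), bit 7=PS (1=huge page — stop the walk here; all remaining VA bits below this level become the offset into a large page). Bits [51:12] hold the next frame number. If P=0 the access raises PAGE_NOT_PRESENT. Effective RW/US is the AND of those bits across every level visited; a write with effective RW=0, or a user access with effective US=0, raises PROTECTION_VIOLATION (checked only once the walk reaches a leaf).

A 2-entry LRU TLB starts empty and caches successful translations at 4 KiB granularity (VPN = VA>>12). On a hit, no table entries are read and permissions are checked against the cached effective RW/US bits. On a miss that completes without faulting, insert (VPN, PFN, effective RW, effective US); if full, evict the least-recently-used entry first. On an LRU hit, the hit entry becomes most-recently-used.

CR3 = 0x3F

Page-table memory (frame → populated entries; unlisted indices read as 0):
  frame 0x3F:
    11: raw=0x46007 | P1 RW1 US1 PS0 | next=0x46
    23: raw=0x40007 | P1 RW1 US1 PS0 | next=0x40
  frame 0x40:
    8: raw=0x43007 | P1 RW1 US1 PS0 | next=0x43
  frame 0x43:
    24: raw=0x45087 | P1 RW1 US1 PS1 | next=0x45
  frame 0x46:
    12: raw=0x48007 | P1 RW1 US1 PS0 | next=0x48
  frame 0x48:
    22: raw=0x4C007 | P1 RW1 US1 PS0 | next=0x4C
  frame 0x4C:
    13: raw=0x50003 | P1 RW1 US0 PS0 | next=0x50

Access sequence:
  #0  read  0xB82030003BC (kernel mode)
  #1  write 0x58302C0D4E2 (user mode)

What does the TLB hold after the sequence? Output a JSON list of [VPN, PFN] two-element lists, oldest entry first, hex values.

Walk each access:
#0 VA=0xB82030003BC (r,kernel):
  [0] read 0x3F idx=23: raw=0x40007 flags P=1 W=1 U=1 S=0
  [1] read 0x40 idx=8: raw=0x43007 flags P=1 W=1 U=1 S=0
  [2] read 0x43 idx=24: raw=0x45087 flags P=1 W=1 U=1 S=1
  ✓ 0x453BC (huge @L2)  — 3 lookups
#1 VA=0x58302C0D4E2 (w,user):
  [0] read 0x3F idx=11: raw=0x46007 flags P=1 W=1 U=1 S=0
  [1] read 0x46 idx=12: raw=0x48007 flags P=1 W=1 U=1 S=0
  [2] read 0x48 idx=22: raw=0x4C007 flags P=1 W=1 U=1 S=0
  [3] read 0x4C idx=13: raw=0x50003 flags P=1 W=1 U=0 S=0
  ⇒ fault: PROTECTION_VIOLATION  — 4 lookups

TLB: [["0xB8203000", "0x45"]]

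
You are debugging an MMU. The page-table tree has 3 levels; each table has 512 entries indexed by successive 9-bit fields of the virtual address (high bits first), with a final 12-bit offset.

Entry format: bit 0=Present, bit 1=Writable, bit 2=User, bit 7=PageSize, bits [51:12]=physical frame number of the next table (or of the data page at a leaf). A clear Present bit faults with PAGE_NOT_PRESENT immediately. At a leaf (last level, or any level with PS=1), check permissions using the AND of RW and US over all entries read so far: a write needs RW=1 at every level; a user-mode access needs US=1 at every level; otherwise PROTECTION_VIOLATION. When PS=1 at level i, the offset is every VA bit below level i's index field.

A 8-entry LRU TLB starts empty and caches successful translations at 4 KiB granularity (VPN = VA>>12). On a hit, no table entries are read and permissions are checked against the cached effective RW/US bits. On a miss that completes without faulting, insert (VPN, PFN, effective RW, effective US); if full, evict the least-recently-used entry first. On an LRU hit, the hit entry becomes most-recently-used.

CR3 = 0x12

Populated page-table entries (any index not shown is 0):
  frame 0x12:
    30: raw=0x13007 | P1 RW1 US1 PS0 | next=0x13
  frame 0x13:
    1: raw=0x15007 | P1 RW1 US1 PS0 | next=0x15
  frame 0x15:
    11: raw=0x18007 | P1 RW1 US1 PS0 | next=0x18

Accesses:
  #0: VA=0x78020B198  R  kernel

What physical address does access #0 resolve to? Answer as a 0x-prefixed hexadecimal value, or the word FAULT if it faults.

Trace:
#0 VA=0x78020B198 (r,kernel):
  lvl0: tbl 0x12, slot 30 ⇒ 0x13007 (P1/RW1/US1/PS0)
  lvl1: tbl 0x13, slot 1 ⇒ 0x15007 (P1/RW1/US1/PS0)
  lvl2: tbl 0x15, slot 11 ⇒ 0x18007 (P1/RW1/US1/PS0)
  ⇒ phys 0x18198  [3 reads]

Access #0 PA: 0x18198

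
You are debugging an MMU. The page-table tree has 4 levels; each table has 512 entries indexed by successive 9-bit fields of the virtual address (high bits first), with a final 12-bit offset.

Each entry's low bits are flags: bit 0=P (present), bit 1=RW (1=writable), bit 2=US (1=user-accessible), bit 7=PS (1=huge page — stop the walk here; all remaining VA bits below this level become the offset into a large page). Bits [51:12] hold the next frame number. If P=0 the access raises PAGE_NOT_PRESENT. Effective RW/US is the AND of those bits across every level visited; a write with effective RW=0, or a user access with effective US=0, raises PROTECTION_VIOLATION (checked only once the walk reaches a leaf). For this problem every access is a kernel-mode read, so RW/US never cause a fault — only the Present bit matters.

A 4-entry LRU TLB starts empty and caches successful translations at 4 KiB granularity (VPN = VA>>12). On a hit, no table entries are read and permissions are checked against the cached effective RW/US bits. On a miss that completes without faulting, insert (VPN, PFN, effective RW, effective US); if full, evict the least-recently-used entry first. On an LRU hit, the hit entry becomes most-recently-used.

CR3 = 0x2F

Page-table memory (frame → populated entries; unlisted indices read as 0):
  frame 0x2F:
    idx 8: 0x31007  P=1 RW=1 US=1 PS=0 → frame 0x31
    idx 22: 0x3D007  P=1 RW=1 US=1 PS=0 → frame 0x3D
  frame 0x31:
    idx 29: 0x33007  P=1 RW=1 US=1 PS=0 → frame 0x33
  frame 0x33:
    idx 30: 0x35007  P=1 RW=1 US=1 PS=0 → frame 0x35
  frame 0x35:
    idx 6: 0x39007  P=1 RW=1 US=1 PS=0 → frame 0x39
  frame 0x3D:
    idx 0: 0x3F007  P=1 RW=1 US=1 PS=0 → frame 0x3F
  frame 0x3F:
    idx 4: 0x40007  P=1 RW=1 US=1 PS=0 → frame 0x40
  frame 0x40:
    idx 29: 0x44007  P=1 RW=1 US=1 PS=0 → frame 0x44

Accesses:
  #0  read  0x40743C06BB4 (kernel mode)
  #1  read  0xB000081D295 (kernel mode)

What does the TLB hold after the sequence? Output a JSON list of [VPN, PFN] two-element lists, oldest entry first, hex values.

Walk each access:
#0 VA=0x40743C06BB4 (r,kernel):
  L0 @0x2F[8] → 0x31007  P=1,RW=1,US=1,PS=0
  L1 @0x31[29] → 0x33007  P=1,RW=1,US=1,PS=0
  L2 @0x33[30] → 0x35007  P=1,RW=1,US=1,PS=0
  L3 @0x35[6] → 0x39007  P=1,RW=1,US=1,PS=0
  ✓ 0x39BB4  — 4 lookups
#1 VA=0xB000081D295 (r,kernel):
  L0 @0x2F[22] → 0x3D007  P=1,RW=1,US=1,PS=0
  L1 @0x3D[0] → 0x3F007  P=1,RW=1,US=1,PS=0
  L2 @0x3F[4] → 0x40007  P=1,RW=1,US=1,PS=0
  L3 @0x40[29] → 0x44007  P=1,RW=1,US=1,PS=0
  ✓ 0x44295  — 4 lookups

TLB: [["0x40743C06", "0x39"], ["0xB000081D", "0x44"]]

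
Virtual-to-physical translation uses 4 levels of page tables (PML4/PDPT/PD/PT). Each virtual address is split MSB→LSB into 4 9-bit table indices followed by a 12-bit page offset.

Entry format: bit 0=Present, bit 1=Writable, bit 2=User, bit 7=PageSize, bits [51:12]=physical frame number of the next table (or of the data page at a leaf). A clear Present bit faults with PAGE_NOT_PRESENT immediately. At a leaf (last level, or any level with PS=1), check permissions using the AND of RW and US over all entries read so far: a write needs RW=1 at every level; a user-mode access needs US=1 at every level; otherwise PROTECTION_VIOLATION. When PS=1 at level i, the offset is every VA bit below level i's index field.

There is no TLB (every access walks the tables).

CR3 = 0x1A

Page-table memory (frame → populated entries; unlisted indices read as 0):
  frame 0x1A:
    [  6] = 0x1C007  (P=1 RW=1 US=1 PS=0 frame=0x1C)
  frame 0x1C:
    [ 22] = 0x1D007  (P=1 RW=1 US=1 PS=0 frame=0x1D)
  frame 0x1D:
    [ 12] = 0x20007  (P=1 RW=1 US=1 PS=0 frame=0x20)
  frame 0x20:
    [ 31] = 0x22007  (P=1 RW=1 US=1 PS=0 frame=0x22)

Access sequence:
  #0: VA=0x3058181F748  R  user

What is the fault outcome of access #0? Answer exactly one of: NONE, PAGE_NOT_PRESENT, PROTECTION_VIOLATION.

Walk each access:
#0 VA=0x3058181F748 (r,user):
  L0 @0x1A[6] → 0x1C007  P=1,RW=1,US=1,PS=0
  L1 @0x1C[22] → 0x1D007  P=1,RW=1,US=1,PS=0
  L2 @0x1D[12] → 0x20007  P=1,RW=1,US=1,PS=0
  L3 @0x20[31] → 0x22007  P=1,RW=1,US=1,PS=0
  ✓ 0x22748  — 4 lookups

Access #0 fault: NONE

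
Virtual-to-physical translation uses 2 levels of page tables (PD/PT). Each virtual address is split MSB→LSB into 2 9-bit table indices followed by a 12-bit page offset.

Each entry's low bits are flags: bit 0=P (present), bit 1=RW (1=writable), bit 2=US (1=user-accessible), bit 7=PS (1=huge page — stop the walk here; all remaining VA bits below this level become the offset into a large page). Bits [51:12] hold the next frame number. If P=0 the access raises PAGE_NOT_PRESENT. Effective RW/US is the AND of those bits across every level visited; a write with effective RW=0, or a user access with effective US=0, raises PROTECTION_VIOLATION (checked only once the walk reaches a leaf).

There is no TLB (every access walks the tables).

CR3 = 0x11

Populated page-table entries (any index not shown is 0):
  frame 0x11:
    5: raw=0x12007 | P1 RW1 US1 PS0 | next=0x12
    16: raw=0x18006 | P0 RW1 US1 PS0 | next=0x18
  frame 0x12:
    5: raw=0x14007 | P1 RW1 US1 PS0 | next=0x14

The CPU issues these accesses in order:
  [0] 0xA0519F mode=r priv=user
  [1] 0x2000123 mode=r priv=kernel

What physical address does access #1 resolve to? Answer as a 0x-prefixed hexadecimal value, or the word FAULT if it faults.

Walk each access:
#0 VA=0xA0519F (r,user):
  lvl0: tbl 0x11, slot 5 ⇒ 0x12007 (P1/RW1/US1/PS0)
  lvl1: tbl 0x12, slot 5 ⇒ 0x14007 (P1/RW1/US1/PS0)
  → PA=0x1419F  (2 entries read)
#1 VA=0x2000123 (r,kernel):
  lvl0: tbl 0x11, slot 16 ⇒ 0x18006 (P0/RW1/US1/PS0)
  ⇒ fault: PAGE_NOT_PRESENT  — 1 lookups

Access #1 PA: FAULT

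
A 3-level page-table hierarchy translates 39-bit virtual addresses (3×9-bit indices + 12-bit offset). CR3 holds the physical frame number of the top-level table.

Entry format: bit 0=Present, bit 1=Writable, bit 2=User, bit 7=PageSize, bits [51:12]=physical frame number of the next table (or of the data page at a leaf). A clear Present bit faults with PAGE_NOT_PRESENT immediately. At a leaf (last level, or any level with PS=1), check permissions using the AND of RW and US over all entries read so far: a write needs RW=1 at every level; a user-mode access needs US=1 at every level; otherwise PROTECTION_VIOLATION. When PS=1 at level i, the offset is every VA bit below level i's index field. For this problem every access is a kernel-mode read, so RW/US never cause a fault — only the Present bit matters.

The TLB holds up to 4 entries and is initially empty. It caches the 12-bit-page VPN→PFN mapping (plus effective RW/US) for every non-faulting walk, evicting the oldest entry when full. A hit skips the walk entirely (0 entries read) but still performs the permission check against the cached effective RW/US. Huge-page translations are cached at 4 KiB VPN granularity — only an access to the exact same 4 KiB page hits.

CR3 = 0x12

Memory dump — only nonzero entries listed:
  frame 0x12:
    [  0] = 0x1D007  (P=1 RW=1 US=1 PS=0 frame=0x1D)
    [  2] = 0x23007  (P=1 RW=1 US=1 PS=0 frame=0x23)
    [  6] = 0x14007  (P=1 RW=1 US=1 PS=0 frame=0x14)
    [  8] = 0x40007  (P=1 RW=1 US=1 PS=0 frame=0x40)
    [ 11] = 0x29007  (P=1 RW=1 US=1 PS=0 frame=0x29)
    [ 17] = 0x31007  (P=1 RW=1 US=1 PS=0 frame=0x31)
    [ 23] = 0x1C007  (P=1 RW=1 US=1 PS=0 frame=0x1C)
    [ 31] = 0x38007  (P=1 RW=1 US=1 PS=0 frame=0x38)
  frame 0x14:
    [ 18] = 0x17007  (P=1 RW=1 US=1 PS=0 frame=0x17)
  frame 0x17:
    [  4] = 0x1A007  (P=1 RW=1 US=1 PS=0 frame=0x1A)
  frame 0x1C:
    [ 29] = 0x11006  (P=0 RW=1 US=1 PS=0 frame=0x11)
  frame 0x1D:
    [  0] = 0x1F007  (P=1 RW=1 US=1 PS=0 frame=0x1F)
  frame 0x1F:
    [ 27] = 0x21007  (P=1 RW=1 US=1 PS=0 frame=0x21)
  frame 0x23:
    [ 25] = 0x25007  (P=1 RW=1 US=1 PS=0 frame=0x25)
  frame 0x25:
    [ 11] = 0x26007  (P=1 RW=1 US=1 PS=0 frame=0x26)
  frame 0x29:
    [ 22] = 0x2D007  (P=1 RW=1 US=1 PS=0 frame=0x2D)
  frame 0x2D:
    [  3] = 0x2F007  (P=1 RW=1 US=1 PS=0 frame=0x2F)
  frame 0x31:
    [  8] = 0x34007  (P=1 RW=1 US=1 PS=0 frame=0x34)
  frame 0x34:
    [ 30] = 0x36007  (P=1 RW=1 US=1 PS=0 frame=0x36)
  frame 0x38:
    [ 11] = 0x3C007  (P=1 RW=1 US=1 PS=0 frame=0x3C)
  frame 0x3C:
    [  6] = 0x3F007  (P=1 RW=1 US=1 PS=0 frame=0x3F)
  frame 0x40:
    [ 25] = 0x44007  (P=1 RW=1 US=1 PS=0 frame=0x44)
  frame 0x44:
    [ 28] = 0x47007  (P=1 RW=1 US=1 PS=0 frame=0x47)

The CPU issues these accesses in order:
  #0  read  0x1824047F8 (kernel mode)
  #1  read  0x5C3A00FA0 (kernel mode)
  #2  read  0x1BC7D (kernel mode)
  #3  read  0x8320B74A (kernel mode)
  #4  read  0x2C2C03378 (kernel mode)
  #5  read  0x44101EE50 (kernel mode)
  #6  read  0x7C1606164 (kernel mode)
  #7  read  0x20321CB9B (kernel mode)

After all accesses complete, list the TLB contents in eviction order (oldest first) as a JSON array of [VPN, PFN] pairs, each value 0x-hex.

Per-access translation:
#0 VA=0x1824047F8 (r,kernel):
  [0] read 0x12 idx=6: raw=0x14007 flags P=1 W=1 U=1 S=0
  [1] read 0x14 idx=18: raw=0x17007 flags P=1 W=1 U=1 S=0
  [2] read 0x17 idx=4: raw=0x1A007 flags P=1 W=1 U=1 S=0
  ✓ 0x1A7F8  — 3 lookups
#1 VA=0x5C3A00FA0 (r,kernel):
  [0] read 0x12 idx=23: raw=0x1C007 flags P=1 W=1 U=1 S=0
  [1] read 0x1C idx=29: raw=0x11006 flags P=0 W=1 U=1 S=0
  ✗ PAGE_NOT_PRESENT  [2 reads]
#2 VA=0x1BC7D (r,kernel):
  [0] read 0x12 idx=0: raw=0x1D007 flags P=1 W=1 U=1 S=0
  [1] read 0x1D idx=0: raw=0x1F007 flags P=1 W=1 U=1 S=0
  [2] read 0x1F idx=27: raw=0x21007 flags P=1 W=1 U=1 S=0
  ✓ 0x21C7D  — 3 lookups
#3 VA=0x8320B74A (r,kernel):
  [0] read 0x12 idx=2: raw=0x23007 flags P=1 W=1 U=1 S=0
  [1] read 0x23 idx=25: raw=0x25007 flags P=1 W=1 U=1 S=0
  [2] read 0x25 idx=11: raw=0x26007 flags P=1 W=1 U=1 S=0
  ✓ 0x2674A  — 3 lookups
#4 VA=0x2C2C03378 (r,kernel):
  [0] read 0x12 idx=11: raw=0x29007 flags P=1 W=1 U=1 S=0
  [1] read 0x29 idx=22: raw=0x2D007 flags P=1 W=1 U=1 S=0
  [2] read 0x2D idx=3: raw=0x2F007 flags P=1 W=1 U=1 S=0
  ✓ 0x2F378  — 3 lookups
#5 VA=0x44101EE50 (r,kernel):
  [0] read 0x12 idx=17: raw=0x31007 flags P=1 W=1 U=1 S=0
  [1] read 0x31 idx=8: raw=0x34007 flags P=1 W=1 U=1 S=0
  [2] read 0x34 idx=30: raw=0x36007 flags P=1 W=1 U=1 S=0
  ✓ 0x36E50  — 3 lookups
#6 VA=0x7C1606164 (r,kernel):
  [0] read 0x12 idx=31: raw=0x38007 flags P=1 W=1 U=1 S=0
  [1] read 0x38 idx=11: raw=0x3C007 flags P=1 W=1 U=1 S=0
  [2] read 0x3C idx=6: raw=0x3F007 flags P=1 W=1 U=1 S=0
  ✓ 0x3F164  — 3 lookups
#7 VA=0x20321CB9B (r,kernel):
  [0] read 0x12 idx=8: raw=0x40007 flags P=1 W=1 U=1 S=0
  [1] read 0x40 idx=25: raw=0x44007 flags P=1 W=1 U=1 S=0
  [2] read 0x44 idx=28: raw=0x47007 flags P=1 W=1 U=1 S=0
  ✓ 0x47B9B  — 3 lookups

TLB: [["0x2C2C03", "0x2F"], ["0x44101E", "0x36"], ["0x7C1606", "0x3F"], ["0x20321C", "0x47"]]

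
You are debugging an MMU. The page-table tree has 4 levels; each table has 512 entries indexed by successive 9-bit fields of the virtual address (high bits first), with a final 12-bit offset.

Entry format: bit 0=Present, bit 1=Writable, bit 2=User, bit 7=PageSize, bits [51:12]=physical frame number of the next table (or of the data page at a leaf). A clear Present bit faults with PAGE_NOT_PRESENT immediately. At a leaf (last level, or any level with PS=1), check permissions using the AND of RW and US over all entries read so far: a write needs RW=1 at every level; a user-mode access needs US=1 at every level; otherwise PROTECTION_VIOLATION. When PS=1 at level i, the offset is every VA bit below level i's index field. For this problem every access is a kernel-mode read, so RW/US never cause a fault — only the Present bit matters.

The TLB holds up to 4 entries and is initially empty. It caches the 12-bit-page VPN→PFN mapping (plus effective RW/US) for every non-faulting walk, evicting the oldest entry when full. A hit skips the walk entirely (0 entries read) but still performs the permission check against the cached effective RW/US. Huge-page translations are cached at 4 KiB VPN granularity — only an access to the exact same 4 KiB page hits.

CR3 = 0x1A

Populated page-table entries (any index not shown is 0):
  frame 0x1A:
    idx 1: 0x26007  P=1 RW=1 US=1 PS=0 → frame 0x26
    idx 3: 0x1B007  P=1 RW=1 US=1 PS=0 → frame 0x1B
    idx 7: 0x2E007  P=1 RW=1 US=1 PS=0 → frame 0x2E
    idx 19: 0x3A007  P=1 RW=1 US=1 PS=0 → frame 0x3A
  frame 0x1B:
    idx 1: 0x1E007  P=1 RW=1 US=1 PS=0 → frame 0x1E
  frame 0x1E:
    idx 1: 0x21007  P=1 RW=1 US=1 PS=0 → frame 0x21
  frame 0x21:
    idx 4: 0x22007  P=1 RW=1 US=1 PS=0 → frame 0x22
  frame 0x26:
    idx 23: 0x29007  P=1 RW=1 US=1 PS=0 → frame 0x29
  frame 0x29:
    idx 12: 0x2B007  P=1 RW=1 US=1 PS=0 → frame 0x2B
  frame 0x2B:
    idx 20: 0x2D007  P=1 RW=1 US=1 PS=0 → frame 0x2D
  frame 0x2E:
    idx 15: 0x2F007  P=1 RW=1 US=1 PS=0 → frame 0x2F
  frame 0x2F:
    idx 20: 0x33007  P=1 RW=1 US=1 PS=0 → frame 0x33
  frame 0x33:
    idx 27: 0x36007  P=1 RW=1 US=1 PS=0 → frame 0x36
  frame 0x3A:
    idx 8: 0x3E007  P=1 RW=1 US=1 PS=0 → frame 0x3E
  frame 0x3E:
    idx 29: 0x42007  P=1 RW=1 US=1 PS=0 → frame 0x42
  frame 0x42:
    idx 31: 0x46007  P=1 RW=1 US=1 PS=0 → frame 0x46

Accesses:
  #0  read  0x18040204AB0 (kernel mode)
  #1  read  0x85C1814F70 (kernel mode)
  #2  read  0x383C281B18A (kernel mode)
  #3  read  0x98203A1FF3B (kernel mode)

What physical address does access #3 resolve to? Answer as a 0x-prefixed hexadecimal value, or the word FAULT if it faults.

Walk each access:
#0 VA=0x18040204AB0 (r,kernel):
  L0 @0x1A[3] → 0x1B007  P=1,RW=1,US=1,PS=0
  L1 @0x1B[1] → 0x1E007  P=1,RW=1,US=1,PS=0
  L2 @0x1E[1] → 0x21007  P=1,RW=1,US=1,PS=0
  L3 @0x21[4] → 0x22007  P=1,RW=1,US=1,PS=0
  → PA=0x22AB0  (4 entries read)
#1 VA=0x85C1814F70 (r,kernel):
  L0 @0x1A[1] → 0x26007  P=1,RW=1,US=1,PS=0
  L1 @0x26[23] → 0x29007  P=1,RW=1,US=1,PS=0
  L2 @0x29[12] → 0x2B007  P=1,RW=1,US=1,PS=0
  L3 @0x2B[20] → 0x2D007  P=1,RW=1,US=1,PS=0
  → PA=0x2DF70  (4 entries read)
#2 VA=0x383C281B18A (r,kernel):
  L0 @0x1A[7] → 0x2E007  P=1,RW=1,US=1,PS=0
  L1 @0x2E[15] → 0x2F007  P=1,RW=1,US=1,PS=0
  L2 @0x2F[20] → 0x33007  P=1,RW=1,US=1,PS=0
  L3 @0x33[27] → 0x36007  P=1,RW=1,US=1,PS=0
  → PA=0x3618A  (4 entries read)
#3 VA=0x98203A1FF3B (r,kernel):
  L0 @0x1A[19] → 0x3A007  P=1,RW=1,US=1,PS=0
  L1 @0x3A[8] → 0x3E007  P=1,RW=1,US=1,PS=0
  L2 @0x3E[29] → 0x42007  P=1,RW=1,US=1,PS=0
  L3 @0x42[31] → 0x46007  P=1,RW=1,US=1,PS=0
  → PA=0x46F3B  (4 entries read)

Access #3 PA: 0x46F3B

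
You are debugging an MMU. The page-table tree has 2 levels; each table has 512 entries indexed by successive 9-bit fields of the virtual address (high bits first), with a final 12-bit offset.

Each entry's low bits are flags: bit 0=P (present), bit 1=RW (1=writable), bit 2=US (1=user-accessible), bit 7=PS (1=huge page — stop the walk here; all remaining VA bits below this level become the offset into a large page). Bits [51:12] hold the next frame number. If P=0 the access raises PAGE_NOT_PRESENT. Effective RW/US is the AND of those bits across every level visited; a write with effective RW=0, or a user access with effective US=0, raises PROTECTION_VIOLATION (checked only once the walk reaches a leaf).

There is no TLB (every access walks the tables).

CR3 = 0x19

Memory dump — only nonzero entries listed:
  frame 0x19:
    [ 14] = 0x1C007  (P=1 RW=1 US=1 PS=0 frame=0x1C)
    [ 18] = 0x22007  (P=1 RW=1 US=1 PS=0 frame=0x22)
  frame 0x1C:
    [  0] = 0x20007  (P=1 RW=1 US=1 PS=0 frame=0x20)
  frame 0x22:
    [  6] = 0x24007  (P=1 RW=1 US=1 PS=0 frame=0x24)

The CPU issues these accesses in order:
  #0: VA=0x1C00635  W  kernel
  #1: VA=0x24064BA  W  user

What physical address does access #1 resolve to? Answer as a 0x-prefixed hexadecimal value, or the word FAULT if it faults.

Per-access translation:
#0 VA=0x1C00635 (w,kernel):
  lvl0: tbl 0x19, slot 14 ⇒ 0x1C007 (P1/RW1/US1/PS0)
  lvl1: tbl 0x1C, slot 0 ⇒ 0x20007 (P1/RW1/US1/PS0)
  ✓ 0x20635  — 2 lookups
#1 VA=0x24064BA (w,user):
  lvl0: tbl 0x19, slot 18 ⇒ 0x22007 (P1/RW1/US1/PS0)
  lvl1: tbl 0x22, slot 6 ⇒ 0x24007 (P1/RW1/US1/PS0)
  ✓ 0x244BA  — 2 lookups

Access #1 PA: 0x244BA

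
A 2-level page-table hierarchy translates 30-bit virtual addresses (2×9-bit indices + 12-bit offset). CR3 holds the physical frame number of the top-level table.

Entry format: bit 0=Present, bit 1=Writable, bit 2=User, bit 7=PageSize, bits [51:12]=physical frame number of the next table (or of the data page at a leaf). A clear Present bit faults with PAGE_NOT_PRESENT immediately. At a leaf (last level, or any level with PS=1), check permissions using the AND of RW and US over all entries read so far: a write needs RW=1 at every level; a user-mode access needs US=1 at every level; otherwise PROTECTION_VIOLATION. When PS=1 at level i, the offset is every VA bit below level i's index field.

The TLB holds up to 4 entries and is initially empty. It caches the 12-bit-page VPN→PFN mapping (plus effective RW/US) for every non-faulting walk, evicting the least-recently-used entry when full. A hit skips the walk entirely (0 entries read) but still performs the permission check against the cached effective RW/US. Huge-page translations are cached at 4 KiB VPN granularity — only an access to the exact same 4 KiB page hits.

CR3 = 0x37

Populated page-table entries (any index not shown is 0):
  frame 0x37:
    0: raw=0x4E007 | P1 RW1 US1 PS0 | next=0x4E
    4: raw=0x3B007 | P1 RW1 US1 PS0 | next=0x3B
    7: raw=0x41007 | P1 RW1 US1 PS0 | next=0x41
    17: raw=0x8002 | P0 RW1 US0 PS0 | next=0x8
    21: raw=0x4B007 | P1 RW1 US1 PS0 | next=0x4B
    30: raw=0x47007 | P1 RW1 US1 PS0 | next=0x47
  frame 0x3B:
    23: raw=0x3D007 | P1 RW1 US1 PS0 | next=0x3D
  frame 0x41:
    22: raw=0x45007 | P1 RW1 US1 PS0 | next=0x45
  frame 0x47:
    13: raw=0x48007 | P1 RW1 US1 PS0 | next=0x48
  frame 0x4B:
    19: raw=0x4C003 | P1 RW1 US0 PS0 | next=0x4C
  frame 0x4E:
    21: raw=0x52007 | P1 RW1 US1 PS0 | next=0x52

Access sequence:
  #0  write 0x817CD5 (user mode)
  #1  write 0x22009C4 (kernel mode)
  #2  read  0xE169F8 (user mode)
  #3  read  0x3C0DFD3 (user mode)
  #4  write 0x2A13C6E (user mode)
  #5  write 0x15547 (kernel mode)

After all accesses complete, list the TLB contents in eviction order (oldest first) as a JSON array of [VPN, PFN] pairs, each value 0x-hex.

Per-access translation:
#0 VA=0x817CD5 (w,user):
  [0] read 0x37 idx=4: raw=0x3B007 flags P=1 W=1 U=1 S=0
  [1] read 0x3B idx=23: raw=0x3D007 flags P=1 W=1 U=1 S=0
  → PA=0x3DCD5  (2 entries read)
#1 VA=0x22009C4 (w,kernel):
  [0] read 0x37 idx=17: raw=0x8002 flags P=0 W=1 U=0 S=0
  → PAGE_NOT_PRESENT  (1 entries read)
#2 VA=0xE169F8 (r,user):
  [0] read 0x37 idx=7: raw=0x41007 flags P=1 W=1 U=1 S=0
  [1] read 0x41 idx=22: raw=0x45007 flags P=1 W=1 U=1 S=0
  → PA=0x459F8  (2 entries read)
#3 VA=0x3C0DFD3 (r,user):
  [0] read 0x37 idx=30: raw=0x47007 flags P=1 W=1 U=1 S=0
  [1] read 0x47 idx=13: raw=0x48007 flags P=1 W=1 U=1 S=0
  → PA=0x48FD3  (2 entries read)
#4 VA=0x2A13C6E (w,user):
  [0] read 0x37 idx=21: raw=0x4B007 flags P=1 W=1 U=1 S=0
  [1] read 0x4B idx=19: raw=0x4C003 flags P=1 W=1 U=0 S=0
  → PROTECTION_VIOLATION  (2 entries read)
#5 VA=0x15547 (w,kernel):
  [0] read 0x37 idx=0: raw=0x4E007 flags P=1 W=1 U=1 S=0
  [1] read 0x4E idx=21: raw=0x52007 flags P=1 W=1 U=1 S=0
  → PA=0x52547  (2 entries read)

TLB: [["0x817", "0x3D"], ["0xE16", "0x45"], ["0x3C0D", "0x48"], ["0x15", "0x52"]]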